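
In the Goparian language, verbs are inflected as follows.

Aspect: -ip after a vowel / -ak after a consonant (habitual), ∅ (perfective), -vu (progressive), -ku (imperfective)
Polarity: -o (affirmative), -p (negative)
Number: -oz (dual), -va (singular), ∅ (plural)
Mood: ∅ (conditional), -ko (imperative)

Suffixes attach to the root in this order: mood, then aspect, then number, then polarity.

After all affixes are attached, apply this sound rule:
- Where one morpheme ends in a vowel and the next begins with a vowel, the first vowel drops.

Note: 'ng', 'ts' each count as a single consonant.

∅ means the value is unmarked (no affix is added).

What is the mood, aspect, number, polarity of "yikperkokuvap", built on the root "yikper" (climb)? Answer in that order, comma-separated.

imperative, imperfective, singular, negative

Segment: yikper-ko-ku-va-p.
mood: -ko → imperative.
aspect: -ku → imperfective.
number: -va → singular.
polarity: -p → negative.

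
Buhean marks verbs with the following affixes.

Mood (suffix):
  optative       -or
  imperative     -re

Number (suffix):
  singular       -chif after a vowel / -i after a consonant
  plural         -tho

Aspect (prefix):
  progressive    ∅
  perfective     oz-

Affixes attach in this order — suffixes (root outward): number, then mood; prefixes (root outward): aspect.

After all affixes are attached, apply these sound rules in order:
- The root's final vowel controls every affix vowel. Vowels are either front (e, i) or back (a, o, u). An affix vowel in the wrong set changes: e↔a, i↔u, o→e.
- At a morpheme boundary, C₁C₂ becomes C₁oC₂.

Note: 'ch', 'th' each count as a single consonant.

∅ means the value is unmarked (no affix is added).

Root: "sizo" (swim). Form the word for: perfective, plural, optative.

ozosizothoor

Attach number plural -tho → sizotho.
Attach mood optative -or → sizothoor.
Attach aspect perfective oz- → ozsizothoor.
Vowel harmony: no change.
Apply epenthesis: ozsizothoor → ozosizothoor.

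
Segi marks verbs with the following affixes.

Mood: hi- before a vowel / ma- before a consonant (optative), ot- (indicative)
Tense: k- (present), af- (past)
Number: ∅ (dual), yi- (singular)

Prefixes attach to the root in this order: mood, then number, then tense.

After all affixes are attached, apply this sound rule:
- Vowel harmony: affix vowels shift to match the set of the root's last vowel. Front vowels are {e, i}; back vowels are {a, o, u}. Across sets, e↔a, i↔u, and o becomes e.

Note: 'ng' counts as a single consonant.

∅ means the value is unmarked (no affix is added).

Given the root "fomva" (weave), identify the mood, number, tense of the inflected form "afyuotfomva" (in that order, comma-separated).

indicative, singular, past

Segment: af-yi-ot-fomva.
mood: ot- → indicative.
number: yi- → singular.
tense: af- → past.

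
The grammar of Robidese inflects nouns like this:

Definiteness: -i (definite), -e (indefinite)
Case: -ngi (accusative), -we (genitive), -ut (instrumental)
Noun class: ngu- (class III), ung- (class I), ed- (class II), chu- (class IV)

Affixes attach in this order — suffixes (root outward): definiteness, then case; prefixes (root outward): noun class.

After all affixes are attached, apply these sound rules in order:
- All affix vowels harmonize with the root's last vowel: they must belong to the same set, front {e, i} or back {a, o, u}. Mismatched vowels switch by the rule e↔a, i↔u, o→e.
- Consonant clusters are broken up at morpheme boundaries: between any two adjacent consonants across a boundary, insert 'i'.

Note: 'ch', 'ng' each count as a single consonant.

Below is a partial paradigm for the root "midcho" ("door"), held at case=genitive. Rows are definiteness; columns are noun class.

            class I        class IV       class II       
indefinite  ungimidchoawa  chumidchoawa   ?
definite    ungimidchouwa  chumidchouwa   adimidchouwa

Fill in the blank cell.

adimidchoawa

Attach definiteness indefinite -e → midchoe.
Attach noun class class II ed- → edmidchoe.
Attach case genitive -we → edmidchoewe.
Apply vowel harmony: edmidchoewe → admidchoawa.
Apply epenthesis: admidchoawa → adimidchoawa.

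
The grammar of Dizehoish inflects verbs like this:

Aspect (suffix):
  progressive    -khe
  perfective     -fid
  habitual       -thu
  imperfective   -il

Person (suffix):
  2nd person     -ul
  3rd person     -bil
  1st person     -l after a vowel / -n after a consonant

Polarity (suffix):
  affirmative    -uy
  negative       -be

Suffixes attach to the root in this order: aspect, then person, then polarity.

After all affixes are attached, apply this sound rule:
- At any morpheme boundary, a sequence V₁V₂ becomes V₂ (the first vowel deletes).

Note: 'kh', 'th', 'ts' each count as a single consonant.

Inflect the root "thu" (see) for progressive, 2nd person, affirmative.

thukhuluy

Attach aspect progressive -khe → thukhe.
Attach person 2nd person -ul → thukheul.
Attach polarity affirmative -uy → thukheuluy.
Apply vowel deletion: thukheuluy → thukhuluy.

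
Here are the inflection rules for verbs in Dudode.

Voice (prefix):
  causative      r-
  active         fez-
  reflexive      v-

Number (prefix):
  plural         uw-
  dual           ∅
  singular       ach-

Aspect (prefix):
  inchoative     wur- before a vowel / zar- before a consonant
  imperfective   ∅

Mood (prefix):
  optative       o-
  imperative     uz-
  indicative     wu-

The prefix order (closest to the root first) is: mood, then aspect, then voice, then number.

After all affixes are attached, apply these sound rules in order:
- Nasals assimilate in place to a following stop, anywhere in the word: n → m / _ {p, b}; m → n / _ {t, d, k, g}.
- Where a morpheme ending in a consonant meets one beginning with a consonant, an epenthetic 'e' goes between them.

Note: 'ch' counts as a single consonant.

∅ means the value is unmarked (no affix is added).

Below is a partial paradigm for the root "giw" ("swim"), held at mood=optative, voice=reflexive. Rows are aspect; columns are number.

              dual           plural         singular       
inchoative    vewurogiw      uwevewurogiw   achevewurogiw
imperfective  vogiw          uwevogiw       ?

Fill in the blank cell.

Attach mood optative o- → ogiw.
aspect = imperfective: zero marking, form stays ogiw.
Attach voice reflexive v- → vogiw.
Attach number singular ach- → achvogiw.
Nasal assimilation: no change.
Apply epenthesis: achvogiw → achevogiw.

achevogiw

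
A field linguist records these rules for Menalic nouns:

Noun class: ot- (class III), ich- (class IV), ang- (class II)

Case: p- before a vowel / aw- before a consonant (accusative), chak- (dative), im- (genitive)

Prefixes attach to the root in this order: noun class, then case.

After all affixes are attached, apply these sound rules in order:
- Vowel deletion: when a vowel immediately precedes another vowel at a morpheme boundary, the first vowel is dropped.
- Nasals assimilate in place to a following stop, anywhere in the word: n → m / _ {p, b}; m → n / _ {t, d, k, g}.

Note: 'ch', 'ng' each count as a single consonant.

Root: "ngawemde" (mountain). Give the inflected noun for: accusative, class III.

potngawende

Attach noun class class III ot- → otngawemde.
Attach case accusative p- (before vowel 'o') → potngawemde.
Vowel deletion: no change.
Apply nasal assimilation: potngawemde → potngawende.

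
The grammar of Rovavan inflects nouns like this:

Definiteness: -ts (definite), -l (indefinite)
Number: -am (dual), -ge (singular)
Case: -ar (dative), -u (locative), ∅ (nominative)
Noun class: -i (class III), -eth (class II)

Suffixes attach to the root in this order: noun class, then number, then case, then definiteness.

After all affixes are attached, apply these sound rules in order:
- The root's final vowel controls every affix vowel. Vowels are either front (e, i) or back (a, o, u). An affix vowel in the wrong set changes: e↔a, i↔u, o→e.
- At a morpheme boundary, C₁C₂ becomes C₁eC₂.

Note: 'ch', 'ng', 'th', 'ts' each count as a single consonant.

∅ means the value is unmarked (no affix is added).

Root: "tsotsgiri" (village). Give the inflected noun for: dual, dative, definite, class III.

tsotsgiriiemerets

Attach noun class class III -i → tsotsgirii.
Attach number dual -am → tsotsgiriiam.
Attach case dative -ar → tsotsgiriiamar.
Attach definiteness definite -ts → tsotsgiriiamarts.
Apply vowel harmony: tsotsgiriiamarts → tsotsgiriiemerts.
Apply epenthesis: tsotsgiriiemerts → tsotsgiriiemerets.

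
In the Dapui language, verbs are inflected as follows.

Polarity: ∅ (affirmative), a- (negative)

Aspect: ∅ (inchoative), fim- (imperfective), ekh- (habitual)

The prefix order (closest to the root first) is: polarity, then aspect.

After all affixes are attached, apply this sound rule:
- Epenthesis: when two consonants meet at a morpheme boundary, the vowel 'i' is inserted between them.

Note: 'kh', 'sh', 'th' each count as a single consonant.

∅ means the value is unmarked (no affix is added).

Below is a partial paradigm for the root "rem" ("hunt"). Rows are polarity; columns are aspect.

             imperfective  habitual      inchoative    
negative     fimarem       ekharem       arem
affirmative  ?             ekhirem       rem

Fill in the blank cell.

fimirem

polarity = affirmative: zero marking, form stays rem.
Attach aspect imperfective fim- → fimrem.
Apply epenthesis: fimrem → fimirem.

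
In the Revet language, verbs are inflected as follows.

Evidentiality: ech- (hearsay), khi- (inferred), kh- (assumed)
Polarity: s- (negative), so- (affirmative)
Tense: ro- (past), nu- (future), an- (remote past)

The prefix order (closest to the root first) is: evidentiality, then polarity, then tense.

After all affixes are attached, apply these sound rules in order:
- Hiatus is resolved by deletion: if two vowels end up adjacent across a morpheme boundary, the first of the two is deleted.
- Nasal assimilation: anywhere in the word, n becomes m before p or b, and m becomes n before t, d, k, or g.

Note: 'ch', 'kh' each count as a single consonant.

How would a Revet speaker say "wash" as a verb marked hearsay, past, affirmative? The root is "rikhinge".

rosechrikhinge

Attach evidentiality hearsay ech- → echrikhinge.
Attach polarity affirmative so- → soechrikhinge.
Attach tense past ro- → rosoechrikhinge.
Apply vowel deletion: rosoechrikhinge → rosechrikhinge.
Nasal assimilation: no change.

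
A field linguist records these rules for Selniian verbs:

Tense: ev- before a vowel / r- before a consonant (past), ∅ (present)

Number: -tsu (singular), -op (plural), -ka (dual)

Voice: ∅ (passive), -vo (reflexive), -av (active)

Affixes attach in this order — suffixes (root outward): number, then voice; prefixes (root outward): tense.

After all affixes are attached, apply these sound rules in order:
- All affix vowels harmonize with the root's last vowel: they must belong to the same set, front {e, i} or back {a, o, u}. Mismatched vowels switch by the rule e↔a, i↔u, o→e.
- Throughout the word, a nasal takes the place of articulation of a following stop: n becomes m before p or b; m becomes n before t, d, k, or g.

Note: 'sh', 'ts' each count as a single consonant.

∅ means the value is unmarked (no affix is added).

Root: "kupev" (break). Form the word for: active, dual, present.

kupevkeev

Attach number dual -ka → kupevka.
tense = present: zero marking, form stays kupevka.
Attach voice active -av → kupevkaav.
Apply vowel harmony: kupevkaav → kupevkeev.
Nasal assimilation: no change.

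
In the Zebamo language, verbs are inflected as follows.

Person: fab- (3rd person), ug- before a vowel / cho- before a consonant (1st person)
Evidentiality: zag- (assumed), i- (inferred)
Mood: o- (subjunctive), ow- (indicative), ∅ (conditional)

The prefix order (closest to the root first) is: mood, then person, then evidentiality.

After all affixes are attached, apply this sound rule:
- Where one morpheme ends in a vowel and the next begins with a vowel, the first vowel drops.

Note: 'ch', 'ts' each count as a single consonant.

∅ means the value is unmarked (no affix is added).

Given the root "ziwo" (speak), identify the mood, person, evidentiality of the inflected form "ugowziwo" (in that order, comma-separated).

indicative, 1st person, inferred

Segment: i-ug-ow-ziwo.
mood: ow- → indicative.
person: ug/cho- → 1st person.
evidentiality: i- → inferred.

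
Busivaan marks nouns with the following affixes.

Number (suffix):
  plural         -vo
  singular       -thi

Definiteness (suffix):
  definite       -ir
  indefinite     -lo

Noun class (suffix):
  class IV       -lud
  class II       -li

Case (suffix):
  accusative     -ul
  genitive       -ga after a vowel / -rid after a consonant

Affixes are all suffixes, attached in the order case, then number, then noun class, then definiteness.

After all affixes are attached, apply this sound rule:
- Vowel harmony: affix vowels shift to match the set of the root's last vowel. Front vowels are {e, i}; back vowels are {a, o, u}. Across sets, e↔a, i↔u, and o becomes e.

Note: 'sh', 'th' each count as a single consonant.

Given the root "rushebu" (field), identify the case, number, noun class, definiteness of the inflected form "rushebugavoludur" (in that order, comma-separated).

Segment: rushebu-ga-vo-lud-ir.
case: -ga/rid → genitive.
number: -vo → plural.
noun class: -lud → class IV.
definiteness: -ir → definite.

genitive, plural, class IV, definite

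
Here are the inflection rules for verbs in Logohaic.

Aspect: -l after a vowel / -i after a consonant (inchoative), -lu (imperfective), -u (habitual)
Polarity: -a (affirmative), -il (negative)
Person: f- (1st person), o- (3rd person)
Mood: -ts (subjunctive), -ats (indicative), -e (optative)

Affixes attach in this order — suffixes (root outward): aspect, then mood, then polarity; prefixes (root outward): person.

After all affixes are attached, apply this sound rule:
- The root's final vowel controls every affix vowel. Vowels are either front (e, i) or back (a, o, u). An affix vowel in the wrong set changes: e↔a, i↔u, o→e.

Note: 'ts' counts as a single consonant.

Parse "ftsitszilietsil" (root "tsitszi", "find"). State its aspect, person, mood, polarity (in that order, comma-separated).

imperfective, 1st person, indicative, negative

Segment: f-tsitszi-lu-ats-il.
aspect: -lu → imperfective.
person: f- → 1st person.
mood: -ats → indicative.
polarity: -il → negative.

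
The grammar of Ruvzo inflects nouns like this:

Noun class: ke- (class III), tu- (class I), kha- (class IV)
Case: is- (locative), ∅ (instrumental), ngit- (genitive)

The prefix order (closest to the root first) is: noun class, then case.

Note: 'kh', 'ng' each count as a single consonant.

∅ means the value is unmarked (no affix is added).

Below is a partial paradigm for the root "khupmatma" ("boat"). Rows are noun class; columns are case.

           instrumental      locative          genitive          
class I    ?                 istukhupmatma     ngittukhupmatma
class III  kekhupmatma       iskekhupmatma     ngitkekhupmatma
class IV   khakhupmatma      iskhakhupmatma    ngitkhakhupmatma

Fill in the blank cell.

Attach noun class class I tu- → tukhupmatma.
case = instrumental: zero marking, form stays tukhupmatma.

tukhupmatma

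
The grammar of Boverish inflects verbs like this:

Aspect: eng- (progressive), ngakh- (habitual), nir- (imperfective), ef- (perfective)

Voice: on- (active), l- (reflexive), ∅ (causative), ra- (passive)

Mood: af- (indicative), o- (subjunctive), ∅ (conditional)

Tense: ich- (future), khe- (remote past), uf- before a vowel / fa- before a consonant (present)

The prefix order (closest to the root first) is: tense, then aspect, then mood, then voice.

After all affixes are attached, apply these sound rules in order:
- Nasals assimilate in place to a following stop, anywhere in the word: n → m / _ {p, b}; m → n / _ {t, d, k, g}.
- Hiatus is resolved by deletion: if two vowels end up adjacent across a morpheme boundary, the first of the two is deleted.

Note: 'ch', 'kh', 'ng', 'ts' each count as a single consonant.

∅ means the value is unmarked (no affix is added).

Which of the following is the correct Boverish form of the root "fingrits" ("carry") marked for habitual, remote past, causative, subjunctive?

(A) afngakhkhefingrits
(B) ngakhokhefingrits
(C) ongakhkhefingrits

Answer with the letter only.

Attach tense remote past khe- → khefingrits.
Attach aspect habitual ngakh- → ngakhkhefingrits.
Attach mood subjunctive o- → ongakhkhefingrits.
voice = causative: zero marking, form stays ongakhkhefingrits.
Nasal assimilation: no change.
Vowel deletion: no change.
So the correct form is ongakhkhefingrits, option (C).
(A) afngakhkhefingrits is wrong: it uses indicative instead of subjunctive for mood.
(B) ngakhokhefingrits is wrong: it has the affixes in the wrong order.

C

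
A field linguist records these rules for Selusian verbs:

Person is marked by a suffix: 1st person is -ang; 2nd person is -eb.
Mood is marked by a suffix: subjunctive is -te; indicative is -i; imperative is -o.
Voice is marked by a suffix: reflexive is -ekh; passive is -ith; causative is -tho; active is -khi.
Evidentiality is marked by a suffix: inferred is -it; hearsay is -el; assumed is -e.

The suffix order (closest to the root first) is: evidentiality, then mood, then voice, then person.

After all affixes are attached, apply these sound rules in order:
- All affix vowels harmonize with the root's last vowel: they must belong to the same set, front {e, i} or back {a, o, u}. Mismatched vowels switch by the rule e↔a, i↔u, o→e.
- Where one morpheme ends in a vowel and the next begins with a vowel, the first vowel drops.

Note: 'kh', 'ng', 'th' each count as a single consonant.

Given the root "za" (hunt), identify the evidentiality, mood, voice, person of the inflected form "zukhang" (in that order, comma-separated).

Segment: za-e-i-khi-ang.
evidentiality: -e → assumed.
mood: -i → indicative.
voice: -khi → active.
person: -ang → 1st person.

assumed, indicative, active, 1st person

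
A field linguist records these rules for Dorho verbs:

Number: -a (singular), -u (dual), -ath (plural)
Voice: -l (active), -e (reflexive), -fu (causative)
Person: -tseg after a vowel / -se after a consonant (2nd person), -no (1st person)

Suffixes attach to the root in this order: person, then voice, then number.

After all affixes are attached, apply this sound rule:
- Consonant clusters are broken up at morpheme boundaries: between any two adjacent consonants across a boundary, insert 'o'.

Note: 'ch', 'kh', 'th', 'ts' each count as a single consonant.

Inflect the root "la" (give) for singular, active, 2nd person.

Attach person 2nd person -tseg (after vowel 'a') → latseg.
Attach voice active -l → latsegl.
Attach number singular -a → latsegla.
Apply epenthesis: latsegla → latsegola.

latsegola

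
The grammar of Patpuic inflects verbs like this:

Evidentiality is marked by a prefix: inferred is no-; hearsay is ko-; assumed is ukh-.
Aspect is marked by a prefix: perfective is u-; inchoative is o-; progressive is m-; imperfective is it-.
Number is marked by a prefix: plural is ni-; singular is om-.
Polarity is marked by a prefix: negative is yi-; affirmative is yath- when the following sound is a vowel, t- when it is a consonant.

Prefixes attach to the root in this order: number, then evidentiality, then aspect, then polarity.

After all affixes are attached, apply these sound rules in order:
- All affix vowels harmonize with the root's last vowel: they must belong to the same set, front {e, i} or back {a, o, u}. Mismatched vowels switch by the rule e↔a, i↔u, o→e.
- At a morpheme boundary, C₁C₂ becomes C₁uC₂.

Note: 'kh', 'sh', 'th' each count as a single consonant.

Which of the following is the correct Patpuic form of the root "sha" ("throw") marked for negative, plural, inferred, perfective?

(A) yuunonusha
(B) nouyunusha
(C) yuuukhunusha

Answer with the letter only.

Attach number plural ni- → nisha.
Attach evidentiality inferred no- → nonisha.
Attach aspect perfective u- → unonisha.
Attach polarity negative yi- → yiunonisha.
Apply vowel harmony: yiunonisha → yuunonusha.
Epenthesis: no change.
So the correct form is yuunonusha, option (A).
(C) yuuukhunusha is wrong: it uses assumed instead of inferred for evidentiality.
(B) nouyunusha is wrong: it has the affixes in the wrong order.

A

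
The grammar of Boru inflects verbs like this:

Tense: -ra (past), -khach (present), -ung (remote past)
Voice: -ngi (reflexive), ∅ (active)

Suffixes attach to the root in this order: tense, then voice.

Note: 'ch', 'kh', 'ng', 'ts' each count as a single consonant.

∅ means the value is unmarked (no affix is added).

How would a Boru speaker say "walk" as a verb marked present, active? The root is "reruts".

Attach tense present -khach → rerutskhach.
voice = active: zero marking, form stays rerutskhach.

rerutskhach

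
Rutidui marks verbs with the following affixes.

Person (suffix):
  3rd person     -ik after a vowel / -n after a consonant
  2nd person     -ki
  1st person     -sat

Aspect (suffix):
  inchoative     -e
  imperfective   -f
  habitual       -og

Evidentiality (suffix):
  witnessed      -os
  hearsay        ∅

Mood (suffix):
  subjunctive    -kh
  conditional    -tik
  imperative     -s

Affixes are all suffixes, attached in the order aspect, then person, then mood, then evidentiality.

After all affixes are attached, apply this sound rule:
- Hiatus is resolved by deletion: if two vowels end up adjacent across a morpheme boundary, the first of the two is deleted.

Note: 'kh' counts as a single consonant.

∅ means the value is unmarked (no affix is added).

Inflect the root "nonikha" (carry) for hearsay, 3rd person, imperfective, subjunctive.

nonikhafnkh

Attach aspect imperfective -f → nonikhaf.
Attach person 3rd person -n (after consonant 'f') → nonikhafn.
Attach mood subjunctive -kh → nonikhafnkh.
evidentiality = hearsay: zero marking, form stays nonikhafnkh.
Vowel deletion: no change.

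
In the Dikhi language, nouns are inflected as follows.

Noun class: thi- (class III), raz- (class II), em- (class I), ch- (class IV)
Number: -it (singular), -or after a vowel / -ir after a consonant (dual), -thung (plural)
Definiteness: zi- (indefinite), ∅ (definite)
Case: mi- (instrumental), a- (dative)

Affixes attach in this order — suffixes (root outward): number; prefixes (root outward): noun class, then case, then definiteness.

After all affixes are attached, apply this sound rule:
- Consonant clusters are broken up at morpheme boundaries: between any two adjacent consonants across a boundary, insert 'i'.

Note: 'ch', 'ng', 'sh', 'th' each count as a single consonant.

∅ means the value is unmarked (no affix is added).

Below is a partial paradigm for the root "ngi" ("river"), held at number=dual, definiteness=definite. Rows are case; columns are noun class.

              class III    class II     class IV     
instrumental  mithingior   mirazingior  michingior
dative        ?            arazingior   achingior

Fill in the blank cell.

Attach noun class class III thi- → thingi.
Attach number dual -or (after vowel 'i') → thingior.
Attach case dative a- → athingior.
definiteness = definite: zero marking, form stays athingior.
Epenthesis: no change.

athingior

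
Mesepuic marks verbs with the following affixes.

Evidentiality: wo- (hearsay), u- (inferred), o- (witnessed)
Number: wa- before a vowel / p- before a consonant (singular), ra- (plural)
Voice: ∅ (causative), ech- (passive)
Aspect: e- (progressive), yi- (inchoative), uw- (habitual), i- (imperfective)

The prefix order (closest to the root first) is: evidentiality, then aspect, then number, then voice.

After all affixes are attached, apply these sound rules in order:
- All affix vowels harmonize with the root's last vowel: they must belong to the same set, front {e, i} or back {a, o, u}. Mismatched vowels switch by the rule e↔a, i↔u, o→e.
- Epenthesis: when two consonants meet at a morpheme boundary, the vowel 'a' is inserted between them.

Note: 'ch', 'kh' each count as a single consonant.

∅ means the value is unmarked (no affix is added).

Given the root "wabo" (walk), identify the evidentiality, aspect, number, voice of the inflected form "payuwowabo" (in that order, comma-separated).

Segment: p-yi-wo-wabo.
evidentiality: wo- → hearsay.
aspect: yi- → inchoative.
number: wa/p- → singular.
voice: ∅ → causative.

hearsay, inchoative, singular, causative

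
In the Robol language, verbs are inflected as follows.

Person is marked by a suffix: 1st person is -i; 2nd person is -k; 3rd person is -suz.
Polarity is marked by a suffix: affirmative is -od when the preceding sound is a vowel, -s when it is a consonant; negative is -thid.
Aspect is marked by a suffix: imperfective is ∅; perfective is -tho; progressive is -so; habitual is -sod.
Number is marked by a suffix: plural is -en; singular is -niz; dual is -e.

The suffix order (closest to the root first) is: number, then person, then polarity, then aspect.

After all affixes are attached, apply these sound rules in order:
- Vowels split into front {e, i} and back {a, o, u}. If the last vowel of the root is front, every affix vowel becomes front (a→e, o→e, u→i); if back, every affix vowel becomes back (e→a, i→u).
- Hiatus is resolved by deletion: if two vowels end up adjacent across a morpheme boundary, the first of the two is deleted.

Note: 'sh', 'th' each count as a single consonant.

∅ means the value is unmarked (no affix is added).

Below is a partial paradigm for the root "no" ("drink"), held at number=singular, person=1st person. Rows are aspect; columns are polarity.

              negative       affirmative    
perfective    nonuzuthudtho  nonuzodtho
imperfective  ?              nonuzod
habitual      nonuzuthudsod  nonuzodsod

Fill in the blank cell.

Attach number singular -niz → noniz.
Attach person 1st person -i → nonizi.
Attach polarity negative -thid → nonizithid.
aspect = imperfective: zero marking, form stays nonizithid.
Apply vowel harmony: nonizithid → nonuzuthud.
Vowel deletion: no change.

nonuzuthud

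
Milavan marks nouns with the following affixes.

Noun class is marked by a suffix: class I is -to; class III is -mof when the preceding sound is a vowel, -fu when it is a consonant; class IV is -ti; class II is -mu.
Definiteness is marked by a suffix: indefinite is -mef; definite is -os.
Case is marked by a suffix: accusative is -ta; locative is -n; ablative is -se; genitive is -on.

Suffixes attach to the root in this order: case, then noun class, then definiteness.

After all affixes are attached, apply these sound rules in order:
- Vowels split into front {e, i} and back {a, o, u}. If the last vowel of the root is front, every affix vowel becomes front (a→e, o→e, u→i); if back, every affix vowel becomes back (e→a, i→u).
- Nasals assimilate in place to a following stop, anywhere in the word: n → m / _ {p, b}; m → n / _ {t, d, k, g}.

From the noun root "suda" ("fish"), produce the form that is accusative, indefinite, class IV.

Attach case accusative -ta → sudata.
Attach noun class class IV -ti → sudatati.
Attach definiteness indefinite -mef → sudatatimef.
Apply vowel harmony: sudatatimef → sudatatumaf.
Nasal assimilation: no change.

sudatatumaf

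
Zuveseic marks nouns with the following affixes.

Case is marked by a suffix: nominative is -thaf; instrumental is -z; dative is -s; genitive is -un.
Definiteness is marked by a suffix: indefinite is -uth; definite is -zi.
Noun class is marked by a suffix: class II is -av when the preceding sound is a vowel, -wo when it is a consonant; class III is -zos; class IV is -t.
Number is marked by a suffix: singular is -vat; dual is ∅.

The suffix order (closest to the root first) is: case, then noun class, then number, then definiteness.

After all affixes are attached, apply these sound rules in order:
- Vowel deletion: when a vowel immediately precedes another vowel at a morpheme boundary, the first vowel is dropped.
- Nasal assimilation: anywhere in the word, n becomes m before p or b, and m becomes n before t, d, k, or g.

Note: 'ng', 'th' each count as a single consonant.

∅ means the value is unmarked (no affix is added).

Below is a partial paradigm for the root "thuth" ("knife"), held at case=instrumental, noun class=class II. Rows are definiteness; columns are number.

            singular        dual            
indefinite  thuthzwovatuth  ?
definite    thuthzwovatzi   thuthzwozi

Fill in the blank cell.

thuthzwuth

Attach case instrumental -z → thuthz.
Attach noun class class II -wo (after consonant 'z') → thuthzwo.
number = dual: zero marking, form stays thuthzwo.
Attach definiteness indefinite -uth → thuthzwouth.
Apply vowel deletion: thuthzwouth → thuthzwuth.
Nasal assimilation: no change.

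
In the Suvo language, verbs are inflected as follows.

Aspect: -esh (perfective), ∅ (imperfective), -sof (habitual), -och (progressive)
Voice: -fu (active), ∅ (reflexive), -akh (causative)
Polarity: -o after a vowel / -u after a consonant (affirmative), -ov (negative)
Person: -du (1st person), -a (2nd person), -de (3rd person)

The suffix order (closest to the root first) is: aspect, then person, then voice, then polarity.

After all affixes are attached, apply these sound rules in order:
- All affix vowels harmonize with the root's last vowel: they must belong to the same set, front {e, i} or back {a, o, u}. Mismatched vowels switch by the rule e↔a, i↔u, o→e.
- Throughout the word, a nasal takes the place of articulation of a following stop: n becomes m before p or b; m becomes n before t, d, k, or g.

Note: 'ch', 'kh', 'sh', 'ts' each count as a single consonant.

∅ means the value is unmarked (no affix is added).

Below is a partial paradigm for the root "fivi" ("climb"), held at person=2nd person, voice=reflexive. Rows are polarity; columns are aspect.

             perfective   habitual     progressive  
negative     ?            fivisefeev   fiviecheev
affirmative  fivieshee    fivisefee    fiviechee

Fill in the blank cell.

fiviesheev

Attach aspect perfective -esh → fiviesh.
Attach person 2nd person -a → fiviesha.
voice = reflexive: zero marking, form stays fiviesha.
Attach polarity negative -ov → fivieshaov.
Apply vowel harmony: fivieshaov → fiviesheev.
Nasal assimilation: no change.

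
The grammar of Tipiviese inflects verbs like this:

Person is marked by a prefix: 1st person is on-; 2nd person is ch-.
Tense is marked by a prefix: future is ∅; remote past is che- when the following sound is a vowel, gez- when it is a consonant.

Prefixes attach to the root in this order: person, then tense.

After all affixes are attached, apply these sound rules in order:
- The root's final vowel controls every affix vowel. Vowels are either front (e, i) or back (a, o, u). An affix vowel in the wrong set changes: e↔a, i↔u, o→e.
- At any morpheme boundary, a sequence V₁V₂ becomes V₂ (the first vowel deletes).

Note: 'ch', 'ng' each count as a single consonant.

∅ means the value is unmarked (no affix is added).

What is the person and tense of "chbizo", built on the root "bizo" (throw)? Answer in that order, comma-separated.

2nd person, future

Segment: ch-bizo.
person: ch- → 2nd person.
tense: ∅ → future.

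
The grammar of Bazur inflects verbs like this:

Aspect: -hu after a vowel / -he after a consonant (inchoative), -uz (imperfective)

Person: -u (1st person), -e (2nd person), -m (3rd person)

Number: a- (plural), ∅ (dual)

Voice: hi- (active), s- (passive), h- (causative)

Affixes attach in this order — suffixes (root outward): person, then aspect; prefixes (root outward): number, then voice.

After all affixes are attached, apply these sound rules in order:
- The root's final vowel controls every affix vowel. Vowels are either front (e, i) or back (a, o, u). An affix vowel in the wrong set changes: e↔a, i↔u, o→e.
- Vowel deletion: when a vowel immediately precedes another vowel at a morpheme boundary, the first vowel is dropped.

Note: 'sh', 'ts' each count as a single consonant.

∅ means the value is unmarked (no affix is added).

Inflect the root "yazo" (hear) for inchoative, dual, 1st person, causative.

Attach person 1st person -u → yazou.
number = dual: zero marking, form stays yazou.
Attach voice causative h- → hyazou.
Attach aspect inchoative -hu (after vowel 'u') → hyazouhu.
Vowel harmony: no change.
Apply vowel deletion: hyazouhu → hyazuhu.

hyazuhu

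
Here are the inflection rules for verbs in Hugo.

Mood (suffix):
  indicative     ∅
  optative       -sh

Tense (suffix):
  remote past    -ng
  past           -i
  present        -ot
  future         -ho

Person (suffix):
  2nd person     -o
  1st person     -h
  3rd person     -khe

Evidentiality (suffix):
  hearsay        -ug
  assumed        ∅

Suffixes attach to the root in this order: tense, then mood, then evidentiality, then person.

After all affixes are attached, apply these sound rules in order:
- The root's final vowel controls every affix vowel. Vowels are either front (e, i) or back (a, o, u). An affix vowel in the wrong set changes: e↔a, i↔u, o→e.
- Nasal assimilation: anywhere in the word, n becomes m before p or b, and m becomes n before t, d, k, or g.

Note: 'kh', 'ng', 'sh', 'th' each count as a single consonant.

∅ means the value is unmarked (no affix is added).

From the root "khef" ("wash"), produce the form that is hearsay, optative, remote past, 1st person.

khefngshigh

Attach tense remote past -ng → khefng.
Attach mood optative -sh → khefngsh.
Attach evidentiality hearsay -ug → khefngshug.
Attach person 1st person -h → khefngshugh.
Apply vowel harmony: khefngshugh → khefngshigh.
Nasal assimilation: no change.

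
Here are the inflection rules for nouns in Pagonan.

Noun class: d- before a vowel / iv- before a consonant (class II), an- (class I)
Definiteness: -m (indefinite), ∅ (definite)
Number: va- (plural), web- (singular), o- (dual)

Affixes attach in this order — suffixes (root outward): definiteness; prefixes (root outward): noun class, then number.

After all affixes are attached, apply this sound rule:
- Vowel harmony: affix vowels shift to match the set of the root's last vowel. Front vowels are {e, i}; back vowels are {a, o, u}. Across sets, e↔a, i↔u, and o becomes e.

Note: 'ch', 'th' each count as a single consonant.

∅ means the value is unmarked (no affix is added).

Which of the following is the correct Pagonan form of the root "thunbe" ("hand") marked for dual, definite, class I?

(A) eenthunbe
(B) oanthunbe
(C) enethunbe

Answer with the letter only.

Attach noun class class I an- → anthunbe.
Attach number dual o- → oanthunbe.
definiteness = definite: zero marking, form stays oanthunbe.
Apply vowel harmony: oanthunbe → eenthunbe.
So the correct form is eenthunbe, option (A).
(B) oanthunbe is wrong: it fails to apply the sound rule(s).
(C) enethunbe is wrong: it has the affixes in the wrong order.

A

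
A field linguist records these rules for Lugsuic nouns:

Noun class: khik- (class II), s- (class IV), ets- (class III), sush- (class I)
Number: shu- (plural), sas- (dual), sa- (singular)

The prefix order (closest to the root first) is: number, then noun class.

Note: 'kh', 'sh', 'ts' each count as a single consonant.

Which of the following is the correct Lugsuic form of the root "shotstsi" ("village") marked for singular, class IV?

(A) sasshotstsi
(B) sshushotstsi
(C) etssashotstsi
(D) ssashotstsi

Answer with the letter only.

D

Attach number singular sa- → sashotstsi.
Attach noun class class IV s- → ssashotstsi.
So the correct form is ssashotstsi, option (D).
(A) sasshotstsi is wrong: it has the affixes in the wrong order.
(C) etssashotstsi is wrong: it uses class III instead of class IV for noun class.
(B) sshushotstsi is wrong: it uses plural instead of singular for number.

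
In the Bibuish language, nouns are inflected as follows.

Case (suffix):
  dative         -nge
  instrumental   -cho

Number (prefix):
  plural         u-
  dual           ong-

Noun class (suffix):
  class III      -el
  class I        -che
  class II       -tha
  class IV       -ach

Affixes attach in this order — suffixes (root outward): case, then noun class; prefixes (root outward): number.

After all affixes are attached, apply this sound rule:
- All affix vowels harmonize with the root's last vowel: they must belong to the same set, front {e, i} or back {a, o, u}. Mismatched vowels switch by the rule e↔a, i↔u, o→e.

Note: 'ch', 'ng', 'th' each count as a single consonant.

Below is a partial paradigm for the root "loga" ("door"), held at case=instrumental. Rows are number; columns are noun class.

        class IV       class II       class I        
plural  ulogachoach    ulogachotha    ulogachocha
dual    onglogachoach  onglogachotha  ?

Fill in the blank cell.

onglogachocha

Attach case instrumental -cho → logacho.
Attach number dual ong- → onglogacho.
Attach noun class class I -che → onglogachoche.
Apply vowel harmony: onglogachoche → onglogachocha.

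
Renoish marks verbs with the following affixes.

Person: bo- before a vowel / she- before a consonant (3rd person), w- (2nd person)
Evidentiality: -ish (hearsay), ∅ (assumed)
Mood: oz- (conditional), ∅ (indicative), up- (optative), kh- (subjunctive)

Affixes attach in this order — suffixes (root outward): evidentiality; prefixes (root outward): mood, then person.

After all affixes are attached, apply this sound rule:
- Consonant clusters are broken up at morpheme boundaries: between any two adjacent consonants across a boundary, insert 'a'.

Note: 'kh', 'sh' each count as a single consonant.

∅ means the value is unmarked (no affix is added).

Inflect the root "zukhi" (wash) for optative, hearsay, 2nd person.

Attach mood optative up- → upzukhi.
Attach evidentiality hearsay -ish → upzukhiish.
Attach person 2nd person w- → wupzukhiish.
Apply epenthesis: wupzukhiish → wupazukhiish.

wupazukhiish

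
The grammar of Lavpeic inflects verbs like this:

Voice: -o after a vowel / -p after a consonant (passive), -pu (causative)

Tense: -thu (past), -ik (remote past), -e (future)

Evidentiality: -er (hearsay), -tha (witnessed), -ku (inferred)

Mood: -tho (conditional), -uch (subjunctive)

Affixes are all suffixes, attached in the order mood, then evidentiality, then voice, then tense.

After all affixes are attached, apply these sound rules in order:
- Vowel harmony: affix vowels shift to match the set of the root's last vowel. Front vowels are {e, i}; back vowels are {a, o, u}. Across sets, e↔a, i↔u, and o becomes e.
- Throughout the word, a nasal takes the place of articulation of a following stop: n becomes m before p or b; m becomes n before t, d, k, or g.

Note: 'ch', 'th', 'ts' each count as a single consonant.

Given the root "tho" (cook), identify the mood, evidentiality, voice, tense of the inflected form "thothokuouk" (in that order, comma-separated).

Segment: tho-tho-ku-o-ik.
mood: -tho → conditional.
evidentiality: -ku → inferred.
voice: -o/p → passive.
tense: -ik → remote past.

conditional, inferred, passive, remote past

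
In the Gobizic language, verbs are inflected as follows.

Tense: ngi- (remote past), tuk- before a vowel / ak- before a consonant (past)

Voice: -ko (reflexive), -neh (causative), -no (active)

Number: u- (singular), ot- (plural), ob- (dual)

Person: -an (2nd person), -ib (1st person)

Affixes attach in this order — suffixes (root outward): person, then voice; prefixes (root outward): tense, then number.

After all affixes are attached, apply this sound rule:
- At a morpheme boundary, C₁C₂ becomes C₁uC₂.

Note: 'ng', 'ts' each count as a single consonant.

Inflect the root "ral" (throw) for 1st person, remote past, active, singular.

ungiralibuno

Attach person 1st person -ib → ralib.
Attach voice active -no → ralibno.
Attach tense remote past ngi- → ngiralibno.
Attach number singular u- → ungiralibno.
Apply epenthesis: ungiralibno → ungiralibuno.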